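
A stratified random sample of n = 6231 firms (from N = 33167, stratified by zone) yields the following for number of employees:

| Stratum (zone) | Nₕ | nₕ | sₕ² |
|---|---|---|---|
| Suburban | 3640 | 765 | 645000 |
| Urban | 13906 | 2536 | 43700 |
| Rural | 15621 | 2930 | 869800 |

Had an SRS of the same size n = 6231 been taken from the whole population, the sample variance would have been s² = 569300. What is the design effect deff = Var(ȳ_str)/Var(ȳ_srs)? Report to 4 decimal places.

Var(ȳ_str) = Σ Wₕ²(1−fₕ)sₕ²/nₕ with Wₕ = Nₕ/33167:
  Suburban: (3640/33167)²·(1−765/3640)·645000/765 = 8.0209375
  Urban: (13906/33167)²·(1−2536/13906)·43700/2536 = 2.4767518
  Rural: (15621/33167)²·(1−2930/15621)·869800/2930 = 53.498805
  → Var(ȳ_str) = 63.996494.
Var(ȳ_srs) = (1 − 6231/33167)·569300/6231 = 74.2011.
deff = 63.996494 / 74.2011 = 0.8625.

0.8625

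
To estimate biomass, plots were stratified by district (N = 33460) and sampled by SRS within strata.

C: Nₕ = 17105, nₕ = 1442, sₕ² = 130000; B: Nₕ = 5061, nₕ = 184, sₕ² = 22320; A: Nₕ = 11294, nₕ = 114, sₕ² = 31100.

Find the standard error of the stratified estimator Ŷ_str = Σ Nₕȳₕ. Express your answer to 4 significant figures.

248200

Var(Ŷ_str) = Σₕ Nₕ²(1 − fₕ)sₕ²/nₕ.
C: 17105²·(1 − 1442/17105)·130000/1442 = 2.415328 × 10^10.
B: 5061²·(1 − 184/5061)·22320/184 = 2.9940942 × 10^9.
A: 11294²·(1 − 114/11294)·31100/114 = 3.4446502 × 10^10.
Sum = 6.1593876 × 10^10.
SE = √(6.1593876 × 10^10) = 248200.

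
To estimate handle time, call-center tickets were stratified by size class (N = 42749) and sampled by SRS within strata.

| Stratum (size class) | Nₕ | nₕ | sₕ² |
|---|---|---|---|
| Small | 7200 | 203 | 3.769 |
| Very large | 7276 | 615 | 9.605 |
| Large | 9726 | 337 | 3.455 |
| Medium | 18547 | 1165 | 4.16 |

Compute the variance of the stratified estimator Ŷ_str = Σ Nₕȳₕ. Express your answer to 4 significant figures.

Var(Ŷ_str) = Σₕ Nₕ²(1 − fₕ)sₕ²/nₕ.
Small: 7200²·(1 − 203/7200)·3.769/203 = 935350.69.
Very large: 7276²·(1 − 615/7276)·9.605/615 = 756927.66.
Large: 9726²·(1 − 337/9726)·3.455/337 = 936206.72.
Medium: 18547²·(1 − 1165/18547)·4.16/1165 = 1.1511736 × 10^6.
Sum = 3.7796587 × 10^6.

3.780 × 10^6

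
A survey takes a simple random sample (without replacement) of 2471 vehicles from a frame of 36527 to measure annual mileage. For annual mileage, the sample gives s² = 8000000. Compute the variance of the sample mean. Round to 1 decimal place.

3018.5

Under SRS without replacement, Var(ȳ) = (1 − f)·s²/n with f = n/N = 2471/36527 = 0.06764859.
Var(ȳ) = (1 − 0.06764859)·8000000/2471 = 0.93235141·3237.5556 = 3018.5396.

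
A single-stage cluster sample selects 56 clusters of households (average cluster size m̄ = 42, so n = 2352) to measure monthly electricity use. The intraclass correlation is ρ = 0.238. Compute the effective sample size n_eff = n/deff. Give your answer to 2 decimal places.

deff = 1 + (42 − 1)·0.238 = 1 + 9.758 = 10.758.
n_eff = 2352 / 10.758 = 218.63.

218.63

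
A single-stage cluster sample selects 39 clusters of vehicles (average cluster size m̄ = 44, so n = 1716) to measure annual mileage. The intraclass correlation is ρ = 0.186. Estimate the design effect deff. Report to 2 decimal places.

deff = 1 + (44 − 1)·0.186 = 1 + 7.998 = 8.998.

9.00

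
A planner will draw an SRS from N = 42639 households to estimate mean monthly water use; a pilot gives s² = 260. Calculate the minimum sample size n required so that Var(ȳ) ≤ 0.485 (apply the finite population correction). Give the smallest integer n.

530

Without fpc, n₀ = s²/D = 260/0.485 = 536.0825.
With fpc, (1 − n/N)·s²/n ≤ D requires n ≥ n₀/(1 + n₀/N) = 536.0825/(1 + 536.0825/42639) = 529.4262.
Rounding up, n = 530.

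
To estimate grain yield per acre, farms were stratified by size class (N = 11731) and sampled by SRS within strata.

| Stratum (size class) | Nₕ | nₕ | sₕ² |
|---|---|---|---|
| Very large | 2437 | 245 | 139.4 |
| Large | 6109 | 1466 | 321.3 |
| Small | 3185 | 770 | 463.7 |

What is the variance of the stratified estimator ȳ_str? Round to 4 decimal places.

Var(ȳ_str) = Σₕ Wₕ²(1 − fₕ)sₕ²/nₕ with Wₕ = Nₕ/N, N = 11731.
Very large: Wₕ = 0.20774018; term = 0.20774018²·(1 − 0.10053344)·139.4/245 = 0.022086286.
Large: Wₕ = 0.52075697; term = 0.52075697²·(1 − 0.23997381)·321.3/1466 = 0.045172642.
Small: Wₕ = 0.27150286; term = 0.27150286²·(1 − 0.24175824)·463.7/770 = 0.033659129.
Sum = 0.10091806.

0.1009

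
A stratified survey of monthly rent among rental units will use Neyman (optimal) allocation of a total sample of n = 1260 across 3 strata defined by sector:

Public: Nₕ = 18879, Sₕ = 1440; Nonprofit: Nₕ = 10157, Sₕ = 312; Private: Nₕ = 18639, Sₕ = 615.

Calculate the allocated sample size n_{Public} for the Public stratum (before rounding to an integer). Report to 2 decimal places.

819.13

Neyman allocation: nₕ = n·NₕSₕ / Σⱼ NⱼSⱼ.
Σ NⱼSⱼ = 18879·1440 + 10157·312 + 18639·615 = 4.1817729 × 10^7.
n_{Public} = 1260·18879·1440 / (4.1817729 × 10^7) = 819.13.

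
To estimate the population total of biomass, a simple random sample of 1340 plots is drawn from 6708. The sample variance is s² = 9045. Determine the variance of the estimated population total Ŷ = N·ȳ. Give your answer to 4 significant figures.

Var(Ŷ) = N²·Var(ȳ) = N²·(1 − n/N)·s²/n.
f = 1340/6708 = 0.19976148; Var(ȳ) = 0.80023852·9045/1340 = 5.40161.
Var(Ŷ) = 6708² · 5.40161 = 2.4305767 × 10^8.

2.431 × 10^8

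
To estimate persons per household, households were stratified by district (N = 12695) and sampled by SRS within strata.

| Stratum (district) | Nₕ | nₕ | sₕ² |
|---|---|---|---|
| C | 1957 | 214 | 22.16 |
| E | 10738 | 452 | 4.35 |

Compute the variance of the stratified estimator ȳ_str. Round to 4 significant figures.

0.008787

Var(ȳ_str) = Σₕ Wₕ²(1 − fₕ)sₕ²/nₕ with Wₕ = Nₕ/N, N = 12695.
C: Wₕ = 0.15415518; term = 0.15415518²·(1 − 0.10935105)·22.16/214 = 0.0021916883.
E: Wₕ = 0.84584482; term = 0.84584482²·(1 − 0.04209350)·4.35/452 = 0.0065956155.
Sum = 0.0087873038.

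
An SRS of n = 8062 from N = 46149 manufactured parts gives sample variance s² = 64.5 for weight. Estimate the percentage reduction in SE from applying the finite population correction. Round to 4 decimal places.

f = n/N = 8062/46149 = 0.17469501.
SE_no-fpc = √(s²/n) = 0.089445493; SE_fpc = √((1−f)s²/n) = 0.081257919.
Ratio = √(1−f) = 0.90846298. Reduction = 100·(1 − 0.90846298) = 9.1537%.

9.1537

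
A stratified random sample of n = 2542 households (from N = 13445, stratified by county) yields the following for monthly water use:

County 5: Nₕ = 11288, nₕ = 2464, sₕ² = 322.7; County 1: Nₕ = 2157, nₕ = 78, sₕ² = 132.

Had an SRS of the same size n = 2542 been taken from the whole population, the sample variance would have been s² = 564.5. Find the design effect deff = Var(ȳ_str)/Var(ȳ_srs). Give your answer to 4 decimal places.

0.6338

Var(ȳ_str) = Σ Wₕ²(1−fₕ)sₕ²/nₕ with Wₕ = Nₕ/13445:
  County 5: (11288/13445)²·(1−2464/11288)·322.7/2464 = 0.072163759
  County 1: (2157/13445)²·(1−78/2157)·132/78 = 0.041981925
  → Var(ȳ_str) = 0.11414568.
Var(ȳ_srs) = (1 − 2542/13445)·564.5/2542 = 0.18008337.
deff = 0.11414568 / 0.18008337 = 0.6338.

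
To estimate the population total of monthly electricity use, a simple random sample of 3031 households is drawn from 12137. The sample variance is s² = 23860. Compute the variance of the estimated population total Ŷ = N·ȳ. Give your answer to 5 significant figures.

8.7001 × 10^8

Var(Ŷ) = N²·Var(ȳ) = N²·(1 − n/N)·s²/n.
f = 3031/12137 = 0.24973222; Var(ȳ) = 0.75026778·23860/3031 = 5.9061.
Var(Ŷ) = 12137² · 5.9061 = 8.7000851 × 10^8.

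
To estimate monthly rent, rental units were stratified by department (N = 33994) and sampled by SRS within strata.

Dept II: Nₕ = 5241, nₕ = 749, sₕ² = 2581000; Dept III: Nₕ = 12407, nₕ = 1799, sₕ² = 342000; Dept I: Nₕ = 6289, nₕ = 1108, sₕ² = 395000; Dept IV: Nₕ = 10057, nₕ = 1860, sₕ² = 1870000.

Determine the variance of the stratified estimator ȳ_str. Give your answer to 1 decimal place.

173.6

Var(ȳ_str) = Σₕ Wₕ²(1 − fₕ)sₕ²/nₕ with Wₕ = Nₕ/N, N = 33994.
Dept II: Wₕ = 0.15417427; term = 0.15417427²·(1 − 0.14291166)·2581000/749 = 70.202981.
Dept III: Wₕ = 0.36497617; term = 0.36497617²·(1 − 0.14499879)·342000/1799 = 21.651635.
Dept I: Wₕ = 0.18500324; term = 0.18500324²·(1 − 0.17618063)·395000/1108 = 10.051896.
Dept IV: Wₕ = 0.29584633; term = 0.29584633²·(1 − 0.18494581)·1870000/1860 = 71.721193.
Sum = 173.62771.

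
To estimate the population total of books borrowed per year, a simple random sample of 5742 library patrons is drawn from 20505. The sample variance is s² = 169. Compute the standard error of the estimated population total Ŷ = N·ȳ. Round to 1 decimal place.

Var(Ŷ) = N²·Var(ȳ) = N²·(1 − n/N)·s²/n.
f = 5742/20505 = 0.28002926; Var(ȳ) = 0.71997074·169/5742 = 0.021190361.
Var(Ŷ) = 20505² · 0.021190361 = 8.9095938 × 10^6.
SE(Ŷ) = √(8.9095938 × 10^6) = 2984.9.

2984.9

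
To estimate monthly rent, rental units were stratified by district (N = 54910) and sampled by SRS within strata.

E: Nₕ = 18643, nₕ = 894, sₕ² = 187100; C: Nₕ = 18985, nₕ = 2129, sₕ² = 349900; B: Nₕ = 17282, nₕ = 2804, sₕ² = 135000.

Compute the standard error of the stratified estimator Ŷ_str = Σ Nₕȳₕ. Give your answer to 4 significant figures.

Var(Ŷ_str) = Σₕ Nₕ²(1 − fₕ)sₕ²/nₕ.
E: 18643²·(1 − 894/18643)·187100/894 = 6.9250985 × 10^10.
C: 18985²·(1 − 2129/18985)·349900/2129 = 5.2593661 × 10^10.
B: 17282²·(1 − 2804/17282)·135000/2804 = 1.2046429 × 10^10.
Sum = 1.3389108 × 10^11.
SE = √(1.3389108 × 10^11) = 365900.

365900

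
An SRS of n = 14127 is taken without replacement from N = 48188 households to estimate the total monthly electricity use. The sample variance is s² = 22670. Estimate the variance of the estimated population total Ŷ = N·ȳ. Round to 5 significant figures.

2.6339 × 10^9

Var(Ŷ) = N²·Var(ȳ) = N²·(1 − n/N)·s²/n.
f = 14127/48188 = 0.29316427; Var(ȳ) = 0.70683573·22670/14127 = 1.1342795.
Var(Ŷ) = 48188² · 1.1342795 = 2.6338915 × 10^9.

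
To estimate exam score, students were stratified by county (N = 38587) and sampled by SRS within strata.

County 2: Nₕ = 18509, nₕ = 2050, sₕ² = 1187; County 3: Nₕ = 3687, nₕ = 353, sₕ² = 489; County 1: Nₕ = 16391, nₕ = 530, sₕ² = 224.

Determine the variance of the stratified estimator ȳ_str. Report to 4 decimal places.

0.2037

Var(ȳ_str) = Σₕ Wₕ²(1 − fₕ)sₕ²/nₕ with Wₕ = Nₕ/N, N = 38587.
County 2: Wₕ = 0.47966932; term = 0.47966932²·(1 − 0.11075693)·1187/2050 = 0.11846805.
County 3: Wₕ = 0.09555031; term = 0.09555031²·(1 − 0.09574180)·489/353 = 0.01143644.
County 1: Wₕ = 0.42478037; term = 0.42478037²·(1 − 0.03233482)·224/530 = 0.073794864.
Sum = 0.20369935.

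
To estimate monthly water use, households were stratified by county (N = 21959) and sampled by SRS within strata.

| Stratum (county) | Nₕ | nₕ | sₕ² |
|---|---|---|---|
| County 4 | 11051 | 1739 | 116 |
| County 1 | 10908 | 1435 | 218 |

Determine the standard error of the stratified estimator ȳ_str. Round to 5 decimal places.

Var(ȳ_str) = Σₕ Wₕ²(1 − fₕ)sₕ²/nₕ with Wₕ = Nₕ/N, N = 21959.
County 4: Wₕ = 0.50325607; term = 0.50325607²·(1 − 0.15736132)·116/1739 = 0.014235668.
County 1: Wₕ = 0.49674393; term = 0.49674393²·(1 − 0.13155482)·218/1435 = 0.032554583.
Sum = 0.046790251.
SE = √(0.046790251) = 0.21631.

0.21631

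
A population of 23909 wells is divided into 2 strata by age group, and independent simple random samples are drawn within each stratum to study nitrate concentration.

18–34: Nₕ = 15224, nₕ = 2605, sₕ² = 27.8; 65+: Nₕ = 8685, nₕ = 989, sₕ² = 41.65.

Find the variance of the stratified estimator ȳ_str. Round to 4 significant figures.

Var(ȳ_str) = Σₕ Wₕ²(1 − fₕ)sₕ²/nₕ with Wₕ = Nₕ/N, N = 23909.
18–34: Wₕ = 0.63674767; term = 0.63674767²·(1 − 0.17111140)·27.8/2605 = 0.0035864763.
65+: Wₕ = 0.36325233; term = 0.36325233²·(1 − 0.11387450)·41.65/989 = 0.0049241443.
Sum = 0.0085106206.

0.008511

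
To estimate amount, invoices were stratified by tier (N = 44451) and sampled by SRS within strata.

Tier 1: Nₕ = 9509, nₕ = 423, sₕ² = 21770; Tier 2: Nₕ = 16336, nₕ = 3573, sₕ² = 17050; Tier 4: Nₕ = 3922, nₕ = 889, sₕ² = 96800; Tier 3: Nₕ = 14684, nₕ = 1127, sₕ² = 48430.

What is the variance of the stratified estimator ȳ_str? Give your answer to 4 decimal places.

7.7390

Var(ȳ_str) = Σₕ Wₕ²(1 − fₕ)sₕ²/nₕ with Wₕ = Nₕ/N, N = 44451.
Tier 1: Wₕ = 0.21392095; term = 0.21392095²·(1 − 0.04448417)·21770/423 = 2.2504148.
Tier 2: Wₕ = 0.36750579; term = 0.36750579²·(1 − 0.21871939)·17050/3573 = 0.50353167.
Tier 4: Wₕ = 0.08823199; term = 0.08823199²·(1 − 0.22667007)·96800/889 = 0.65552691.
Tier 3: Wₕ = 0.33034127; term = 0.33034127²·(1 − 0.07675020)·48430/1127 = 4.3294772.
Sum = 7.7389506.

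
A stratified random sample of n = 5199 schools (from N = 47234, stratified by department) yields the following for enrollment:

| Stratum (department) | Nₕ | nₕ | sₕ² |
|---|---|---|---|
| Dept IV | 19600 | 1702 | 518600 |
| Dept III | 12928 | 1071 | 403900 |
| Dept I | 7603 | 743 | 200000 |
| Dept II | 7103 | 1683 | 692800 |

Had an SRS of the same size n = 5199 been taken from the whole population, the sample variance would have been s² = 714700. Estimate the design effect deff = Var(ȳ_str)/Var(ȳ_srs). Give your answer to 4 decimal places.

Var(ȳ_str) = Σ Wₕ²(1−fₕ)sₕ²/nₕ with Wₕ = Nₕ/47234:
  Dept IV: (19600/47234)²·(1−1702/19600)·518600/1702 = 47.909769
  Dept III: (12928/47234)²·(1−1071/12928)·403900/1071 = 25.910816
  Dept I: (7603/47234)²·(1−743/7603)·200000/743 = 6.2927552
  Dept II: (7103/47234)²·(1−1683/7103)·692800/1683 = 7.1032224
  → Var(ȳ_str) = 87.216563.
Var(ȳ_srs) = (1 − 5199/47234)·714700/5199 = 122.33769.
deff = 87.216563 / 122.33769 = 0.7129.

0.7129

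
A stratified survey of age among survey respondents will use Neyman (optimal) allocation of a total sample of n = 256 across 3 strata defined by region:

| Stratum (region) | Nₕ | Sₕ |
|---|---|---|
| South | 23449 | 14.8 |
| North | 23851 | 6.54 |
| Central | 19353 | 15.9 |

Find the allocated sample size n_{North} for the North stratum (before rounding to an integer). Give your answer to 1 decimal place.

Neyman allocation: nₕ = n·NₕSₕ / Σⱼ NⱼSⱼ.
Σ NⱼSⱼ = 23449·14.8 + 23851·6.54 + 19353·15.9 = 810743.44.
n_{North} = 256·23851·6.54 / 810743.44 = 49.3.

49.3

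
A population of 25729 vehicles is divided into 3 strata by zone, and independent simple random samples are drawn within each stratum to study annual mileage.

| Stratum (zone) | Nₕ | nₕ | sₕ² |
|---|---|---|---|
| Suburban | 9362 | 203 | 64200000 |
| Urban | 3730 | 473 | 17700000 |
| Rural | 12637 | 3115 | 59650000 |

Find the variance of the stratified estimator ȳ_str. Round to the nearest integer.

45132

Var(ȳ_str) = Σₕ Wₕ²(1 − fₕ)sₕ²/nₕ with Wₕ = Nₕ/N, N = 25729.
Suburban: Wₕ = 0.36386956; term = 0.36386956²·(1 − 0.02168340)·64200000/203 = 40964.709.
Urban: Wₕ = 0.14497260; term = 0.14497260²·(1 − 0.12680965)·17700000/473 = 686.74088.
Rural: Wₕ = 0.49115784; term = 0.49115784²·(1 − 0.24649838)·59650000/3115 = 3480.7974.
Sum = 45132.247.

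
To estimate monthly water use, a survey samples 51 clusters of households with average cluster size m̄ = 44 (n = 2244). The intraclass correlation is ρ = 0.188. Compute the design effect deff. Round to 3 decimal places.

deff = 1 + (44 − 1)·0.188 = 1 + 8.084 = 9.084.

9.084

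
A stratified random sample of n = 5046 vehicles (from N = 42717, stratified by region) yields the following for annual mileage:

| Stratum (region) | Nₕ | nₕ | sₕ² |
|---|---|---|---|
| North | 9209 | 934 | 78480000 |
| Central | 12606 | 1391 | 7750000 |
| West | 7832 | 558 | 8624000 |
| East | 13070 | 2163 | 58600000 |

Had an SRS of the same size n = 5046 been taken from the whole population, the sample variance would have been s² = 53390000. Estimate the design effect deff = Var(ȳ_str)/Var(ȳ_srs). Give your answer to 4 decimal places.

0.7009

Var(ȳ_str) = Σ Wₕ²(1−fₕ)sₕ²/nₕ with Wₕ = Nₕ/42717:
  North: (9209/42717)²·(1−934/9209)·78480000/934 = 3509.0625
  Central: (12606/42717)²·(1−1391/12606)·7750000/1391 = 431.66781
  West: (7832/42717)²·(1−558/7832)·8624000/558 = 482.52413
  East: (13070/42717)²·(1−2163/13070)·58600000/2163 = 2116.5109
  → Var(ȳ_str) = 6539.7653.
Var(ȳ_srs) = (1 − 5046/42717)·53390000/5046 = 9330.8043.
deff = 6539.7653 / 9330.8043 = 0.7009.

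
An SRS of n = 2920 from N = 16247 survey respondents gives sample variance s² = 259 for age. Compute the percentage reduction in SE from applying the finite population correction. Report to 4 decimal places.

9.4310

f = n/N = 2920/16247 = 0.17972549.
SE_no-fpc = √(s²/n) = 0.29782315; SE_fpc = √((1−f)s²/n) = 0.26973547.
Ratio = √(1−f) = 0.90569008. Reduction = 100·(1 − 0.90569008) = 9.4310%.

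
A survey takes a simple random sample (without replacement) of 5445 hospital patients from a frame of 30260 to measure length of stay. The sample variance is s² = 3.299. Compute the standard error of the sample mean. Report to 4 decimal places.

0.0223

Under SRS without replacement, Var(ȳ) = (1 − f)·s²/n with f = n/N = 5445/30260 = 0.17994052.
Var(ȳ) = (1 − 0.17994052)·3.299/5445 = 0.82005948·6.0587695 × 10^-4 = 4.9685514 × 10^-4.
SE(ȳ) = √(4.9685514 × 10^-4) = 0.0223.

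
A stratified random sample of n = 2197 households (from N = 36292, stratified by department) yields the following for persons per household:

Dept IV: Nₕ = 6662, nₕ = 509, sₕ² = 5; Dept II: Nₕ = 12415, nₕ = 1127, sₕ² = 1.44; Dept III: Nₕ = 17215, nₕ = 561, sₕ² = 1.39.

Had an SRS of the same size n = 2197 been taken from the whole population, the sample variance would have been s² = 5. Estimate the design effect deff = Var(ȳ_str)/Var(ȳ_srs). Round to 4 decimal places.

Var(ȳ_str) = Σ Wₕ²(1−fₕ)sₕ²/nₕ with Wₕ = Nₕ/36292:
  Dept IV: (6662/36292)²·(1−509/6662)·5/509 = 3.0571867 × 10^-4
  Dept II: (12415/36292)²·(1−1127/12415)·1.44/1127 = 1.359504 × 10^-4
  Dept III: (17215/36292)²·(1−561/17215)·1.39/561 = 5.3933142 × 10^-4
  → Var(ȳ_str) = 9.8100049 × 10^-4.
Var(ȳ_srs) = (1 − 2197/36292)·5/2197 = 0.0021380593.
deff = (9.8100049 × 10^-4) / 0.0021380593 = 0.4588.

0.4588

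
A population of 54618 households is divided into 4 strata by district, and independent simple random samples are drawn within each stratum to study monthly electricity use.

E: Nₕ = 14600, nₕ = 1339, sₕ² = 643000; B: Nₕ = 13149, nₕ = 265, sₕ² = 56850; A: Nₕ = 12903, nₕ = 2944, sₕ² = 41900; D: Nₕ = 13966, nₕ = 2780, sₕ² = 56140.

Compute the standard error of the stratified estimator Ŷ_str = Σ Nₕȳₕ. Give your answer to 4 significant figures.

Var(Ŷ_str) = Σₕ Nₕ²(1 − fₕ)sₕ²/nₕ.
E: 14600²·(1 − 1339/14600)·643000/1339 = 9.2973574 × 10^10.
B: 13149²·(1 − 265/13149)·56850/265 = 3.6343608 × 10^10.
A: 12903²·(1 − 2944/12903)·41900/2944 = 1.8288692 × 10^9.
D: 13966²·(1 − 2780/13966)·56140/2780 = 3.1548191 × 10^9.
Sum = 1.3430087 × 10^11.
SE = √(1.3430087 × 10^11) = 366500.

366500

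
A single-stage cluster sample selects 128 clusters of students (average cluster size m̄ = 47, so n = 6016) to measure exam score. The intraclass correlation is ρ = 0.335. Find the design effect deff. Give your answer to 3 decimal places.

16.410

deff = 1 + (47 − 1)·0.335 = 1 + 15.41 = 16.41.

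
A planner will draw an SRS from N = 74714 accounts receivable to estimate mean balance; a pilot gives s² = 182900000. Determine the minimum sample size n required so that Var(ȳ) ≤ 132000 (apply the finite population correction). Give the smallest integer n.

Without fpc, n₀ = s²/D = 182900000/132000 = 1385.6061.
With fpc, (1 − n/N)·s²/n ≤ D requires n ≥ n₀/(1 + n₀/N) = 1385.6061/(1 + 1385.6061/74714) = 1360.3773.
Rounding up, n = 1361.

1361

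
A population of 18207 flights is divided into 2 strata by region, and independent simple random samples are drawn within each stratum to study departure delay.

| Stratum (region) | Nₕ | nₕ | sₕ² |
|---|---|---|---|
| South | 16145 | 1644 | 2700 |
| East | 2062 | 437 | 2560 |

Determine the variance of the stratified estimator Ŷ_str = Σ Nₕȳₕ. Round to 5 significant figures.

4.0413 × 10^8

Var(Ŷ_str) = Σₕ Nₕ²(1 − fₕ)sₕ²/nₕ.
South: 16145²·(1 − 1644/16145)·2700/1644 = 3.8450142 × 10^8.
East: 2062²·(1 − 437/2062)·2560/437 = 1.9629108 × 10^7.
Sum = 4.0413053 × 10^8.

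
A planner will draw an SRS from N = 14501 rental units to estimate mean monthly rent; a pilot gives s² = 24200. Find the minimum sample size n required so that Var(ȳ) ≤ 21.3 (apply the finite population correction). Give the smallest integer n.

1054

Without fpc, n₀ = s²/D = 24200/21.3 = 1136.1502.
With fpc, (1 − n/N)·s²/n ≤ D requires n ≥ n₀/(1 + n₀/N) = 1136.1502/(1 + 1136.1502/14501) = 1053.6008.
Rounding up, n = 1054.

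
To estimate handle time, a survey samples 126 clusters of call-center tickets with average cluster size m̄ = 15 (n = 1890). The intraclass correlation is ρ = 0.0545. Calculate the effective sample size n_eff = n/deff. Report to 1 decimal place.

deff = 1 + (15 − 1)·0.0545 = 1 + 0.763 = 1.763.
n_eff = 1890 / 1.763 = 1072.0.

1072.0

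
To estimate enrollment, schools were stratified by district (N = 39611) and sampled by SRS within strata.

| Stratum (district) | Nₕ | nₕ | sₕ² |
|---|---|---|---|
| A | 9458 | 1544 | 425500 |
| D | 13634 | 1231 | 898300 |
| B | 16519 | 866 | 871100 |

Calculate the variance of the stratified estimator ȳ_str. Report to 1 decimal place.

257.6

Var(ȳ_str) = Σₕ Wₕ²(1 − fₕ)sₕ²/nₕ with Wₕ = Nₕ/N, N = 39611.
A: Wₕ = 0.23877206; term = 0.23877206²·(1 − 0.16324804)·425500/1544 = 13.146678.
D: Wₕ = 0.34419732; term = 0.34419732²·(1 − 0.09028898)·898300/1231 = 78.646929.
B: Wₕ = 0.41703062; term = 0.41703062²·(1 − 0.05242448)·871100/866 = 165.76768.
Sum = 257.56129.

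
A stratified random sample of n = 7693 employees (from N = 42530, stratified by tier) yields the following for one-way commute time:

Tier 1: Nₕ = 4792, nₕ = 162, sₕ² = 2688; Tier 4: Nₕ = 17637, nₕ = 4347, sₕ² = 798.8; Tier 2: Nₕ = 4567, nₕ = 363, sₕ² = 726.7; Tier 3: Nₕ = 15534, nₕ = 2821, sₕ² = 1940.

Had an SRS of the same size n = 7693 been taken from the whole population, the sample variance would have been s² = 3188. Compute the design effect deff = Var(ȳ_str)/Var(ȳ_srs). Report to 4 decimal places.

Var(ȳ_str) = Σ Wₕ²(1−fₕ)sₕ²/nₕ with Wₕ = Nₕ/42530:
  Tier 1: (4792/42530)²·(1−162/4792)·2688/162 = 0.20352665
  Tier 4: (17637/42530)²·(1−4347/17637)·798.8/4347 = 0.023812629
  Tier 2: (4567/42530)²·(1−363/4567)·726.7/363 = 0.021249636
  Tier 3: (15534/42530)²·(1−2821/15534)·1940/2821 = 0.075082587
  → Var(ȳ_str) = 0.3236715.
Var(ȳ_srs) = (1 − 7693/42530)·3188/7693 = 0.33944385.
deff = 0.3236715 / 0.33944385 = 0.9535.

0.9535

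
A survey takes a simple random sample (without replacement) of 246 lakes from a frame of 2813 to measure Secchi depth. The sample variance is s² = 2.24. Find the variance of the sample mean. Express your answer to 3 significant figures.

0.00831

Under SRS without replacement, Var(ȳ) = (1 − f)·s²/n with f = n/N = 246/2813 = 0.08745112.
Var(ȳ) = (1 − 0.08745112)·2.24/246 = 0.91254888·0.0091056911 = 0.0083093882.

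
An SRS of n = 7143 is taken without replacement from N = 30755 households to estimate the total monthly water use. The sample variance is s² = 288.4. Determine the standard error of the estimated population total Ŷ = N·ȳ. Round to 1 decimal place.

Var(Ŷ) = N²·Var(ȳ) = N²·(1 − n/N)·s²/n.
f = 7143/30755 = 0.23225492; Var(ȳ) = 0.76774508·288.4/7143 = 0.030997855.
Var(Ŷ) = 30755² · 0.030997855 = 2.9319942 × 10^7.
SE(Ŷ) = √(2.9319942 × 10^7) = 5414.8.

5414.8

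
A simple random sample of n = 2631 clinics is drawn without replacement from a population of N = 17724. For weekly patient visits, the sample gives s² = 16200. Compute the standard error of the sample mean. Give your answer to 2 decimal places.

2.29

Under SRS without replacement, Var(ȳ) = (1 − f)·s²/n with f = n/N = 2631/17724 = 0.14844279.
Var(ȳ) = (1 − 0.14844279)·16200/2631 = 0.85155721·6.1573546 = 5.2433397.
SE(ȳ) = √(5.2433397) = 2.29.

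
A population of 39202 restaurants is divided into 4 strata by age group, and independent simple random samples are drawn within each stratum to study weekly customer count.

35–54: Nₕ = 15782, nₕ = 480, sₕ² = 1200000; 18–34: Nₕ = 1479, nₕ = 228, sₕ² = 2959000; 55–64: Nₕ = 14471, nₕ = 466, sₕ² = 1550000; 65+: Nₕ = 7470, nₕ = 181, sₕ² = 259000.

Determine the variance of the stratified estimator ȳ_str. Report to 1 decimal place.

897.8

Var(ȳ_str) = Σₕ Wₕ²(1 − fₕ)sₕ²/nₕ with Wₕ = Nₕ/N, N = 39202.
35–54: Wₕ = 0.40258150; term = 0.40258150²·(1 − 0.03041440)·1200000/480 = 392.85637.
18–34: Wₕ = 0.03772767; term = 0.03772767²·(1 − 0.15415822)·2959000/228 = 15.624969.
55–64: Wₕ = 0.36913933; term = 0.36913933²·(1 − 0.03220234)·1550000/466 = 438.64278.
65+: Wₕ = 0.19055150; term = 0.19055150²·(1 − 0.02423025)·259000/181 = 50.698288.
Sum = 897.82241.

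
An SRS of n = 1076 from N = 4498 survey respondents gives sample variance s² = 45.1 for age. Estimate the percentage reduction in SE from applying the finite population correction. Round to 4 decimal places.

12.7771

f = n/N = 1076/4498 = 0.23921743.
SE_no-fpc = √(s²/n) = 0.20473031; SE_fpc = √((1−f)s²/n) = 0.17857161.
Ratio = √(1−f) = 0.87222851. Reduction = 100·(1 − 0.87222851) = 12.7771%.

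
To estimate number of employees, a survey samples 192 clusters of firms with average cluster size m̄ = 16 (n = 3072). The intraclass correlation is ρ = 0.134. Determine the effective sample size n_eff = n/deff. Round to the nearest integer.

1021

deff = 1 + (16 − 1)·0.134 = 1 + 2.01 = 3.01.
n_eff = 3072 / 3.01 = 1021.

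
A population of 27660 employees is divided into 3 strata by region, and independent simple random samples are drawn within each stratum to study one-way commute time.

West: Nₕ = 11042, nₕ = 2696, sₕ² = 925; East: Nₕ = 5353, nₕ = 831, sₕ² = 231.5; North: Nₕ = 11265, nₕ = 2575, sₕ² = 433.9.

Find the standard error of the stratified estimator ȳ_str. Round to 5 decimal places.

0.26777

Var(ȳ_str) = Σₕ Wₕ²(1 − fₕ)sₕ²/nₕ with Wₕ = Nₕ/N, N = 27660.
West: Wₕ = 0.39920463; term = 0.39920463²·(1 − 0.24415867)·925/2696 = 0.041327927.
East: Wₕ = 0.19352856; term = 0.19352856²·(1 − 0.15524005)·231.5/831 = 0.0088140076.
North: Wₕ = 0.40726681; term = 0.40726681²·(1 − 0.22858411)·433.9/2575 = 0.02156051.
Sum = 0.071702445.
SE = √(0.071702445) = 0.26777.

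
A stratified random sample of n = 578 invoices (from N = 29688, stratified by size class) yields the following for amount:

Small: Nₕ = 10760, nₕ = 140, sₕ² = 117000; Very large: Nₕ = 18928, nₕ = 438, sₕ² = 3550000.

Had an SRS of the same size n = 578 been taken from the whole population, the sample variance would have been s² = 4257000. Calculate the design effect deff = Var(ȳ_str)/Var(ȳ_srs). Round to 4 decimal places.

0.4607

Var(ȳ_str) = Σ Wₕ²(1−fₕ)sₕ²/nₕ with Wₕ = Nₕ/29688:
  Small: (10760/29688)²·(1−140/10760)·117000/140 = 108.35095
  Very large: (18928/29688)²·(1−438/18928)·3550000/438 = 3218.3554
  → Var(ȳ_str) = 3326.7064.
Var(ȳ_srs) = (1 − 578/29688)·4257000/578 = 7221.6606.
deff = 3326.7064 / 7221.6606 = 0.4607.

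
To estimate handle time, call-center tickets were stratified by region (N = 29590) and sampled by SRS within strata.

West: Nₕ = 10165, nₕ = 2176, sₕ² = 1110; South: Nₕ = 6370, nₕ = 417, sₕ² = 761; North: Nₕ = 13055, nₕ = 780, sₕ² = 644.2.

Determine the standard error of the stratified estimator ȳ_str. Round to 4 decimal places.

Var(ȳ_str) = Σₕ Wₕ²(1 − fₕ)sₕ²/nₕ with Wₕ = Nₕ/N, N = 29590.
West: Wₕ = 0.34352822; term = 0.34352822²·(1 − 0.21406788)·1110/2176 = 0.047312289.
South: Wₕ = 0.21527543; term = 0.21527543²·(1 − 0.06546311)·761/417 = 0.079037644.
North: Wₕ = 0.44119635; term = 0.44119635²·(1 − 0.05974722)·644.2/780 = 0.15115919.
Sum = 0.27750912.
SE = √(0.27750912) = 0.5268.

0.5268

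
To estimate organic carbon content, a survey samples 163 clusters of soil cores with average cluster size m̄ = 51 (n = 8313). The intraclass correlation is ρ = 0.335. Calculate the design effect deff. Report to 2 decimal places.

deff = 1 + (51 − 1)·0.335 = 1 + 16.75 = 17.75.

17.75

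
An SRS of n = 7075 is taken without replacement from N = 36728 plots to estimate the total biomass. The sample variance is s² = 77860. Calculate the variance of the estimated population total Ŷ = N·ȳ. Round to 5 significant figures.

1.1985 × 10^10

Var(Ŷ) = N²·Var(ȳ) = N²·(1 − n/N)·s²/n.
f = 7075/36728 = 0.19263232; Var(ȳ) = 0.80736768·77860/7075 = 8.8850385.
Var(Ŷ) = 36728² · 8.8850385 = 1.1985437 × 10^10.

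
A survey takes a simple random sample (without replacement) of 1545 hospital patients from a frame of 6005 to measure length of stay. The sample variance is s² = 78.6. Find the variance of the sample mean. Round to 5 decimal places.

0.03778

Under SRS without replacement, Var(ȳ) = (1 − f)·s²/n with f = n/N = 1545/6005 = 0.25728560.
Var(ȳ) = (1 − 0.25728560)·78.6/1545 = 0.74271440·0.050873786 = 0.037784694.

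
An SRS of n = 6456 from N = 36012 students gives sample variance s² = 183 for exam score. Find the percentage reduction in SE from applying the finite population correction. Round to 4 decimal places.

f = n/N = 6456/36012 = 0.17927358.
SE_no-fpc = √(s²/n) = 0.16836189; SE_fpc = √((1−f)s²/n) = 0.15252569.
Ratio = √(1−f) = 0.90593953. Reduction = 100·(1 − 0.90593953) = 9.4060%.

9.4060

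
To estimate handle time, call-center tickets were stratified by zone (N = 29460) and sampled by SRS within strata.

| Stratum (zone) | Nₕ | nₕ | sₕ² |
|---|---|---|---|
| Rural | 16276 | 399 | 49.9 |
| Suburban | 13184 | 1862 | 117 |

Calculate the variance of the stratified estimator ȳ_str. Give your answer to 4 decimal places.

0.0480

Var(ȳ_str) = Σₕ Wₕ²(1 − fₕ)sₕ²/nₕ with Wₕ = Nₕ/N, N = 29460.
Rural: Wₕ = 0.55247794; term = 0.55247794²·(1 − 0.02451462)·49.9/399 = 0.037237309.
Suburban: Wₕ = 0.44752206; term = 0.44752206²·(1 − 0.14123180)·117/1862 = 0.010807147.
Sum = 0.048044456.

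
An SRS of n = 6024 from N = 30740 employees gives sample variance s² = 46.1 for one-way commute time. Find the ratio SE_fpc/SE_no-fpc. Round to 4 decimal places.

f = n/N = 6024/30740 = 0.19596617.
SE_no-fpc = √(s²/n) = 0.08747984; SE_fpc = √((1−f)s²/n) = 0.078441365.
Ratio = √(1−f) = 0.89667934.

0.8967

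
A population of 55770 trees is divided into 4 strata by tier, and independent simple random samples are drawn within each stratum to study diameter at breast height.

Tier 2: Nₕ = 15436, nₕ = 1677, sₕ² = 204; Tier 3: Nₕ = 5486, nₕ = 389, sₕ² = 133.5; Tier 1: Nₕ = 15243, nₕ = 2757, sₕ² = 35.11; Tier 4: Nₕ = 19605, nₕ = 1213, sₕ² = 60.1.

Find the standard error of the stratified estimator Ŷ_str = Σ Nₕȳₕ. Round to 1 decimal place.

7464.6

Var(Ŷ_str) = Σₕ Nₕ²(1 − fₕ)sₕ²/nₕ.
Tier 2: 15436²·(1 − 1677/15436)·204/1677 = 2.5835612 × 10^7.
Tier 3: 5486²·(1 − 389/5486)·133.5/389 = 9.5962621 × 10^6.
Tier 1: 15243²·(1 − 2757/15243)·35.11/2757 = 2.4237501 × 10^6.
Tier 4: 19605²·(1 − 1213/19605)·60.1/1213 = 1.7865266 × 10^7.
Sum = 5.572089 × 10^7.
SE = √(5.572089 × 10^7) = 7464.6.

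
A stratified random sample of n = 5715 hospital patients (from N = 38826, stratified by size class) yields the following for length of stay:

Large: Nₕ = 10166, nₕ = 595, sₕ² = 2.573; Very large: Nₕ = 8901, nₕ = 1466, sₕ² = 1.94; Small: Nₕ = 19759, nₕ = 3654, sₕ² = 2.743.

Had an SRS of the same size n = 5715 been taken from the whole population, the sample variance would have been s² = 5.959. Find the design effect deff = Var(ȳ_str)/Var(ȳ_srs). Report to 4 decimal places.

0.5574

Var(ȳ_str) = Σ Wₕ²(1−fₕ)sₕ²/nₕ with Wₕ = Nₕ/38826:
  Large: (10166/38826)²·(1−595/10166)·2.573/595 = 2.7911613 × 10^-4
  Very large: (8901/38826)²·(1−1466/8901)·1.94/1466 = 5.8095465 × 10^-5
  Small: (19759/38826)²·(1−3654/19759)·2.743/3654 = 1.5846657 × 10^-4
  → Var(ȳ_str) = 4.9567817 × 10^-4.
Var(ȳ_srs) = (1 − 5715/38826)·5.959/5715 = 8.8921504 × 10^-4.
deff = (4.9567817 × 10^-4) / (8.8921504 × 10^-4) = 0.5574.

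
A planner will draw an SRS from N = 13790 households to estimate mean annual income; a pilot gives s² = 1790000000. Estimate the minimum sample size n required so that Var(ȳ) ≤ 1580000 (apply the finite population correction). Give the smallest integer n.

1047

Without fpc, n₀ = s²/D = 1790000000/1580000 = 1132.9114.
With fpc, (1 − n/N)·s²/n ≤ D requires n ≥ n₀/(1 + n₀/N) = 1132.9114/(1 + 1132.9114/13790) = 1046.9035.
Rounding up, n = 1047.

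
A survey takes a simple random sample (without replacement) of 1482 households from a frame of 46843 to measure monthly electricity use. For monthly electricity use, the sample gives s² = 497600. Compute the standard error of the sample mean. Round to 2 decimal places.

Under SRS without replacement, Var(ȳ) = (1 − f)·s²/n with f = n/N = 1482/46843 = 0.03163760.
Var(ȳ) = (1 − 0.03163760)·497600/1482 = 0.96836240·335.76248 = 325.13976.
SE(ȳ) = √(325.13976) = 18.03.

18.03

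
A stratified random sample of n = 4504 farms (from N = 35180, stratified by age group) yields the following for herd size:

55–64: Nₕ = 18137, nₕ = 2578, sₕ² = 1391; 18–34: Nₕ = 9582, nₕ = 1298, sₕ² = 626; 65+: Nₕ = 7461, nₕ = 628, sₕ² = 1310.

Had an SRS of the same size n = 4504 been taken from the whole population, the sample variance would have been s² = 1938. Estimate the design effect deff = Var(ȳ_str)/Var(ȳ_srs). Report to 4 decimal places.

0.6394

Var(ȳ_str) = Σ Wₕ²(1−fₕ)sₕ²/nₕ with Wₕ = Nₕ/35180:
  55–64: (18137/35180)²·(1−2578/18137)·1391/2578 = 0.12302679
  18–34: (9582/35180)²·(1−1298/9582)·626/1298 = 0.030931731
  65+: (7461/35180)²·(1−628/7461)·1310/628 = 0.085926761
  → Var(ȳ_str) = 0.23988528.
Var(ȳ_srs) = (1 − 4504/35180)·1938/4504 = 0.37519607.
deff = 0.23988528 / 0.37519607 = 0.6394.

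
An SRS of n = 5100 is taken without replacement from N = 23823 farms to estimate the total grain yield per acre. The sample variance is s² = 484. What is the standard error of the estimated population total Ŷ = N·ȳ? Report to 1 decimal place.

6506.1

Var(Ŷ) = N²·Var(ȳ) = N²·(1 − n/N)·s²/n.
f = 5100/23823 = 0.21407883; Var(ȳ) = 0.78592117·484/5100 = 0.07458546.
Var(Ŷ) = 23823² · 0.07458546 = 4.2329884 × 10^7.
SE(Ŷ) = √(4.2329884 × 10^7) = 6506.1.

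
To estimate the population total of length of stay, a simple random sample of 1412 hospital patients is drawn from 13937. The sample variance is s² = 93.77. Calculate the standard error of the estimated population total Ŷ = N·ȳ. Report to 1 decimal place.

Var(Ŷ) = N²·Var(ȳ) = N²·(1 − n/N)·s²/n.
f = 1412/13937 = 0.10131305; Var(ȳ) = 0.89868695·93.77/1412 = 0.059681215.
Var(Ŷ) = 13937² · 0.059681215 = 1.1592477 × 10^7.
SE(Ŷ) = √(1.1592477 × 10^7) = 3404.8.

3404.8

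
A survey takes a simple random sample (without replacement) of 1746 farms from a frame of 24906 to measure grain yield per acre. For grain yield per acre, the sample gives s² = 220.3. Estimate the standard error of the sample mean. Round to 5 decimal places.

Under SRS without replacement, Var(ȳ) = (1 − f)·s²/n with f = n/N = 1746/24906 = 0.07010359.
Var(ȳ) = (1 − 0.07010359)·220.3/1746 = 0.92989641·0.12617411 = 0.11732885.
SE(ȳ) = √(0.11732885) = 0.34253.

0.34253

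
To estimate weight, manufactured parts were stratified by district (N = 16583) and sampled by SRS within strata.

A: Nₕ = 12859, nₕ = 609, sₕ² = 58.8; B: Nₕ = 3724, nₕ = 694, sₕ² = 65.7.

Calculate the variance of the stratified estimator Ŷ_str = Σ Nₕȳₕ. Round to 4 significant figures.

Var(Ŷ_str) = Σₕ Nₕ²(1 − fₕ)sₕ²/nₕ.
A: 12859²·(1 − 609/12859)·58.8/609 = 1.5209093 × 10^7.
B: 3724²·(1 − 694/3724)·65.7/694 = 1.0682138 × 10^6.
Sum = 1.6277307 × 10^7.

1.628 × 10^7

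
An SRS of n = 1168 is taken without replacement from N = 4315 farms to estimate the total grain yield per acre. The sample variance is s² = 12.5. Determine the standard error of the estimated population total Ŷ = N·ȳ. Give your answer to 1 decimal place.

381.2

Var(Ŷ) = N²·Var(ȳ) = N²·(1 − n/N)·s²/n.
f = 1168/4315 = 0.27068366; Var(ȳ) = 0.72931634·12.5/1168 = 0.0078051834.
Var(Ŷ) = 4315² · 0.0078051834 = 145326.47.
SE(Ŷ) = √(145326.47) = 381.2.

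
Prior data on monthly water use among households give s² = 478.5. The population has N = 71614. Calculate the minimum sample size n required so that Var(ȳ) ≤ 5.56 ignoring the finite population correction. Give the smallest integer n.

Without fpc, n₀ = s²/D = 478.5/5.56 = 86.0612.
Rounding up, n = 87.

87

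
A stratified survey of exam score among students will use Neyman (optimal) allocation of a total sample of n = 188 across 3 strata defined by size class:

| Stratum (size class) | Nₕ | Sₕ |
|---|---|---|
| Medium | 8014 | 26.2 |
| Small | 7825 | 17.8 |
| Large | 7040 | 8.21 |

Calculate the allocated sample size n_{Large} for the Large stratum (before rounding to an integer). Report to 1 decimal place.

Neyman allocation: nₕ = n·NₕSₕ / Σⱼ NⱼSⱼ.
Σ NⱼSⱼ = 8014·26.2 + 7825·17.8 + 7040·8.21 = 407050.2.
n_{Large} = 188·7040·8.21 / 407050.2 = 26.7.

26.7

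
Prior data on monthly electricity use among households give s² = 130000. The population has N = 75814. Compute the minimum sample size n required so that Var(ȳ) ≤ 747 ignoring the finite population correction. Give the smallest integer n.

175

Without fpc, n₀ = s²/D = 130000/747 = 174.0295.
Rounding up, n = 175.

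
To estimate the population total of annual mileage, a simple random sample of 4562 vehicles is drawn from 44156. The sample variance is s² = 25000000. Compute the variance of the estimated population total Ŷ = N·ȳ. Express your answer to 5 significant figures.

9.5808 × 10^12

Var(Ŷ) = N²·Var(ȳ) = N²·(1 − n/N)·s²/n.
f = 4562/44156 = 0.10331552; Var(ȳ) = 0.89668448·25000000/4562 = 4913.8781.
Var(Ŷ) = 44156² · 4913.8781 = 9.5808453 × 10^12.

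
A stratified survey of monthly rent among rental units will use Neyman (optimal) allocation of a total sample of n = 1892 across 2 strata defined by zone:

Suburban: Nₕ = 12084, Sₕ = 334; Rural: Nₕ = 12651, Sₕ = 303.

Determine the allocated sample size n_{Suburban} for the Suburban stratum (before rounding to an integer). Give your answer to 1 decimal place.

970.4

Neyman allocation: nₕ = n·NₕSₕ / Σⱼ NⱼSⱼ.
Σ NⱼSⱼ = 12084·334 + 12651·303 = 7.869309 × 10^6.
n_{Suburban} = 1892·12084·334 / (7.869309 × 10^6) = 970.4.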